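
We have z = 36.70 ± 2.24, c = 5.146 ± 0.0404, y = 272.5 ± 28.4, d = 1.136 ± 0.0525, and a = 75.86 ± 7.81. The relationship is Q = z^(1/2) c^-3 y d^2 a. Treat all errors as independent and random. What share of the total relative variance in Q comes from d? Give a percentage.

(δQ/Q)² = (½·δz/z)² + (-3·δc/c)² + (1·δy/y)² + (2·δd/d)² + (1·δa/a)²
  z term: (0.5×0.0610)² = 0.000931
  c term: (-3×0.00785)² = 0.000555
  y term: (1×0.104)² = 0.0109
  d term: (2×0.0462)² = 0.00854
  a term: (1×0.103)² = 0.0106
Total = 0.0315. Share from d = 0.00854/0.0315 = 0.271.

27.1%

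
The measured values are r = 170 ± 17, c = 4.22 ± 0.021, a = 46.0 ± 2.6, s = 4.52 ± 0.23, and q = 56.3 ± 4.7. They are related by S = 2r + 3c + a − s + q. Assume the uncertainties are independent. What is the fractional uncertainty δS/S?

0.0764

For a sum/difference, combine absolute errors in quadrature:
  (2·δr)² = 1160;  (3·δc)² = 0.00397;  (δa)² = 6.76;  (δs)² = 0.0529;  (δq)² = 22.1
δS = √(1180) = 34.4
S = 450, so δS/S = 34.4/450 = 0.0764.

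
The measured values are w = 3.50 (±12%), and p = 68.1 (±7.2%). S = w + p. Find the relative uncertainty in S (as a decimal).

Absolute uncertainties add in quadrature for a linear combination:
  (δw)² = 0.176;  (δp)² = 24.0
δS = √(24.2) = 4.92
S = 71.6, so δS/S = 4.92/71.6 = 0.0687.

0.0687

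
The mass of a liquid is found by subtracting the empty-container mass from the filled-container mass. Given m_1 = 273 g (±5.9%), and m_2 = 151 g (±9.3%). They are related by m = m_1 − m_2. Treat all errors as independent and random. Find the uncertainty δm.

Each term contributes (cᵢ δxᵢ)² to (δm)²:
  (δm_1)² = 259;  (δm_2)² = 197
δm = √(457) = 21.4 g

21.4 g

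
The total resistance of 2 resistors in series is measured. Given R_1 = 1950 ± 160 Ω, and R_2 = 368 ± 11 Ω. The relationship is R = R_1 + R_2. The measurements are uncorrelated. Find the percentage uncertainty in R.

Absolute uncertainties add in quadrature for a linear combination:
  (δR_1)² = 25600;  (δR_2)² = 121
δR = √(25700) = 160 Ω
R = 2320 Ω, so δR/R = 160/2320 = 0.0692.

6.92%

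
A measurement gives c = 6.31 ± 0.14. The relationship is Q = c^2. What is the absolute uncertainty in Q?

1.77

Q ∝ c^2, so δQ/Q = |2| · δc/c = 2 × 0.0222 = 0.0444.
Q = 39.8, so δQ = 0.0444 × 39.8 = 1.77.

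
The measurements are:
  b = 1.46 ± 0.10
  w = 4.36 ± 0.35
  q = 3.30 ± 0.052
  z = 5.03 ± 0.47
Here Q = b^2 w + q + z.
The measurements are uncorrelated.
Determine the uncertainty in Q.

1.55

Let p = b^2·w = 9.29. δp/p = √((2·δb/b)² + (1·δw/w)²) = √(0.0188 + 0.00644) = 0.159, so δp = 1.48.
Q = p + q + z: δQ = √(δp² + δq² + δz²) = √(2.18 + 0.00270 + 0.221) = 1.55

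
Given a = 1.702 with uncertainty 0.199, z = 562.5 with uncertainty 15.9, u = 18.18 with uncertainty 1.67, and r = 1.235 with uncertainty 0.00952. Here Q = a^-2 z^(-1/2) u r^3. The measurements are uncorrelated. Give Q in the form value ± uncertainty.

0.4984 ± 0.126

Q is a product of powers, so relative uncertainties combine in quadrature:
  (-2·δa/a)² = (-2×0.117)² = 0.0547;  (−½·δz/z)² = (-0.5×0.0283)² = 0.000200;  (1·δu/u)² = (1×0.0919)² = 0.00844;  (3·δr/r)² = (3×0.00771)² = 0.000535
δQ/Q = √(0.0639) = 0.253
Q = 0.4984, so δQ = 0.253 × 0.4984 = 0.126.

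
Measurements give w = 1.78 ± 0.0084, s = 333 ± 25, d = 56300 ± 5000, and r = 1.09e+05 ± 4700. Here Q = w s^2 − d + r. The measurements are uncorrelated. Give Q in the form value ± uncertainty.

(2.50 ± 0.304) × 10^5

Let p = w·s^2 = 1.97e+05. δp/p = √((1·δw/w)² + (2·δs/s)²) = √(2.23e-05 + 0.0225) = 0.150, so δp = 29700.
Q = p − d + r: δQ = √(δp² + δd² + δr²) = √(8.79e+08 + 2.5e+07 + 2.21e+07) = 30400
Q = 2.5e+05.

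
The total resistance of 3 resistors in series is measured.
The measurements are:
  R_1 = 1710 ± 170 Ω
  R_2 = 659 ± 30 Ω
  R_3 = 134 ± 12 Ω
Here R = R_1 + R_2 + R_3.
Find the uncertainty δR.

Sums and differences: (δR)² = Σ (cᵢ δxᵢ)².
  (δR_1)² = 28900;  (δR_2)² = 900;  (δR_3)² = 144
δR = √(29900) = 173 Ω

173 Ω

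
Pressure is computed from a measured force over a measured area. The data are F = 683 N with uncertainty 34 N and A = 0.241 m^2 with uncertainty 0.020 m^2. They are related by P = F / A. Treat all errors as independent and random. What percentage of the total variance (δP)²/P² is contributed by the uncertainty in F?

26.5%

(δP/P)² = (1·δF/F)² + (-1·δA/A)²
  F term: (1×0.0498)² = 0.00248
  A term: (-1×0.0830)² = 0.00689
Total = 0.00937. Share from F = 0.00248/0.00937 = 0.265.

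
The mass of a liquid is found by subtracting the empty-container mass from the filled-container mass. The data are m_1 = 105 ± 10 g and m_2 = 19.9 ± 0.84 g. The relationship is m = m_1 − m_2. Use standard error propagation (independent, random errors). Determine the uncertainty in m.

10.0 g

Absolute uncertainties add in quadrature for a linear combination:
  (δm_1)² = 100;  (δm_2)² = 0.706
δm = √(101) = 10.0 g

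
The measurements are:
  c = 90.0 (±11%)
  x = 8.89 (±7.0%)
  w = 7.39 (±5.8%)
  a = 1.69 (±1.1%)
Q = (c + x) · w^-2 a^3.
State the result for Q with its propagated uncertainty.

Let u = c + x = 98.9. δu = √(δc² + δx²) = √(98.0 + 0.387) = 9.92, so δu/u = 0.100.
Q is then a monomial in u, w, a:
δQ/Q = √((δu/u)² + (-2·δw/w)² + (3·δa/a)²) = √(0.0101 + 0.0135 + 0.00109) = 0.157
Q = 8.74, so δQ = 0.157 × 8.74 = 1.37.

8.74 ± 1.37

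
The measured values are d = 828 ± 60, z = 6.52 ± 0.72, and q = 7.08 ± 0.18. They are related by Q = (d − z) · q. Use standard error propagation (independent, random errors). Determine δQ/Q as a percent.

7.73%

Let u = d − z = 821. δu = √(δd² + δz²) = √(3600 + 0.518) = 60.0, so δu/u = 0.0730.
Q is then a monomial in u, q:
δQ/Q = √((δu/u)² + (1·δq/q)²) = √(0.00534 + 0.000646) = 0.0773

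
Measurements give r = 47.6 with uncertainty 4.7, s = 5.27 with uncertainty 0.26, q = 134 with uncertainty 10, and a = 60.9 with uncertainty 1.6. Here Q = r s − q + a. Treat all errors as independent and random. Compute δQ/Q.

Let p = r·s = 251. δp/p = √((1·δr/r)² + (1·δs/s)²) = √(0.00975 + 0.00243) = 0.110, so δp = 27.7.
Q = p − q + a: δQ = √(δp² + δq² + δa²) = √(767 + 100 + 2.56) = 29.5
Q = 178, so δQ/Q = 29.5/178 = 0.166.

0.166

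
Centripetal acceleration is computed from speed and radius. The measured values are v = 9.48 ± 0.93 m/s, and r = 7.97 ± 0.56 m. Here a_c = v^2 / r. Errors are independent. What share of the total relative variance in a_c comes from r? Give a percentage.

(δa_c/a_c)² = (2·δv/v)² + (-1·δr/r)²
  v term: (2×0.0981)² = 0.0385
  r term: (-1×0.0703)² = 0.00494
Total = 0.0434. Share from r = 0.00494/0.0434 = 0.114.

11.4%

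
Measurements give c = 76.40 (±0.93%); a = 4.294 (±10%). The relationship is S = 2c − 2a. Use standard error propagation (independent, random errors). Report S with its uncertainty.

144.2 ± 1.66

S is a linear combination, so absolute uncertainties add in quadrature:
  (2·δc)² = 2.02;  (2·δa)² = 0.738
δS = √(2.76) = 1.66
S = 144.2.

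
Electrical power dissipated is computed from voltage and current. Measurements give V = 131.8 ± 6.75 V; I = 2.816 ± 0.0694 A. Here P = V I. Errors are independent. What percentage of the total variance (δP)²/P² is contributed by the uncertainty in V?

81.2%

(δP/P)² = (1·δV/V)² + (1·δI/I)²
  V term: (1×0.0512)² = 0.00262
  I term: (1×0.0246)² = 0.000607
Total = 0.00323. Share from V = 0.00262/0.00323 = 0.812.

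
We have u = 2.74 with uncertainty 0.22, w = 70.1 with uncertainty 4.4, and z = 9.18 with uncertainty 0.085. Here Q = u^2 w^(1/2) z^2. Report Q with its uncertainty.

5300 ± 872

Relative error in a monomial: (δQ/Q)² = Σ (nᵢ · δxᵢ/xᵢ)².
  (2·δu/u)² = (2×0.0803)² = 0.0258;  (½·δw/w)² = (0.5×0.0628)² = 0.000985;  (2·δz/z)² = (2×0.00926)² = 0.000343
δQ/Q = √(0.0271) = 0.165
Q = 5300, so δQ = 0.165 × 5300 = 872.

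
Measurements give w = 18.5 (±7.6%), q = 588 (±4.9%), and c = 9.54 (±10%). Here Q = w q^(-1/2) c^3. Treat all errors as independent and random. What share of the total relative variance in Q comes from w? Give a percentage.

5.99%

(δQ/Q)² = (1·δw/w)² + (−½·δq/q)² + (3·δc/c)²
  w term: (1×0.0760)² = 0.00578
  q term: (-0.5×0.0490)² = 0.000600
  c term: (3×0.100)² = 0.0900
Total = 0.0964. Share from w = 0.00578/0.0964 = 0.0599.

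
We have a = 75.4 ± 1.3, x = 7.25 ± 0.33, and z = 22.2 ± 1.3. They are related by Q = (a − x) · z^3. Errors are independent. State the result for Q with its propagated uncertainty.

Let u = a − x = 68.2. δu = √(δa² + δx²) = √(1.69 + 0.109) = 1.34, so δu/u = 0.0197.
Q is then a monomial in u, z:
δQ/Q = √((δu/u)² + (3·δz/z)²) = √(0.000387 + 0.0309) = 0.177
Q = 7.46e+05, so δQ = 0.177 × 7.46e+05 = 1.32e+05.

(7.46 ± 1.32) × 10^5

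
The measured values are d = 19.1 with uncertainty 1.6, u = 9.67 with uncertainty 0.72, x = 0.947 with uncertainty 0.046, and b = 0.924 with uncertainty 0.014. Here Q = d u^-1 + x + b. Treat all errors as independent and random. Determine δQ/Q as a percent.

5.89%

Let p = d·u^-1 = 1.98. δp/p = √((1·δd/d)² + (-1·δu/u)²) = √(0.00702 + 0.00554) = 0.112, so δp = 0.221.
Q = p + x + b: δQ = √(δp² + δx² + δb²) = √(0.0490 + 0.00212 + 0.000196) = 0.227
Q = 3.85, so δQ/Q = 0.227/3.85 = 0.0589.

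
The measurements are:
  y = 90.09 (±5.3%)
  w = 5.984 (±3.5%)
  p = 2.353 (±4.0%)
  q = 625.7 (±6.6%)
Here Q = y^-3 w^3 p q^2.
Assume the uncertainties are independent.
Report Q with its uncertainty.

Q is a product of powers, so relative uncertainties combine in quadrature:
  (-3·δy/y)² = (-3×0.0530)² = 0.0253;  (3·δw/w)² = (3×0.0350)² = 0.0110;  (1·δp/p)² = (1×0.0400)² = 0.00160;  (2·δq/q)² = (2×0.0660)² = 0.0174
δQ/Q = √(0.0553) = 0.235
Q = 270.0, so δQ = 0.235 × 270.0 = 63.5.

270.0 ± 63.5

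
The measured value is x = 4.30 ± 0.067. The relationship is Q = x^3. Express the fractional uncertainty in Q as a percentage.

Q ∝ x^3, so δQ/Q = |3| · δx/x = 3 × 0.0156 = 0.0467.

4.67%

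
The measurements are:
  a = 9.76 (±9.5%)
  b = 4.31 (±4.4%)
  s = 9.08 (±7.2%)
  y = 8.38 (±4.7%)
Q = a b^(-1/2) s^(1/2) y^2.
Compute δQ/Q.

Since Q is a product/quotient, work with relative uncertainties:
  (1·δa/a)² = (1×0.0950)² = 0.00903;  (−½·δb/b)² = (-0.5×0.0440)² = 0.000484;  (½·δs/s)² = (0.5×0.0720)² = 0.00130;  (2·δy/y)² = (2×0.0470)² = 0.00884
δQ/Q = √(0.0196) = 0.140

0.140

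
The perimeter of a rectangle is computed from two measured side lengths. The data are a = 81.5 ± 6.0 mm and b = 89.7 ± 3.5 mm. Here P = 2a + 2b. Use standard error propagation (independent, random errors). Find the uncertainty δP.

13.9 mm

Each term contributes (cᵢ δxᵢ)² to (δP)²:
  (2·δa)² = 144;  (2·δb)² = 49.0
δP = √(193) = 13.9 mm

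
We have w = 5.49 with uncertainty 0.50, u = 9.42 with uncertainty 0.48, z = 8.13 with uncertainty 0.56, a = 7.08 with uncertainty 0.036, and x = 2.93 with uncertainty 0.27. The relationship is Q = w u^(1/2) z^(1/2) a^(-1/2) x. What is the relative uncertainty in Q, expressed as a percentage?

Each factor contributes (exponent × relative error)² to (δQ/Q)²:
  (1·δw/w)² = (1×0.0911)² = 0.00829;  (½·δu/u)² = (0.5×0.0510)² = 0.000649;  (½·δz/z)² = (0.5×0.0689)² = 0.00119;  (−½·δa/a)² = (-0.5×0.00508)² = 6.46e-06;  (1·δx/x)² = (1×0.0922)² = 0.00849
δQ/Q = √(0.0186) = 0.136

13.6%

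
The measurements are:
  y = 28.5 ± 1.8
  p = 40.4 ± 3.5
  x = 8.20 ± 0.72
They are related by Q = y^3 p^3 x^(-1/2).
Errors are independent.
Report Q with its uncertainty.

(5.33 ± 1.73) × 10^8

Since Q is a product/quotient, work with relative uncertainties:
  (3·δy/y)² = (3×0.0632)² = 0.0359;  (3·δp/p)² = (3×0.0866)² = 0.0675;  (−½·δx/x)² = (-0.5×0.0878)² = 0.00193
δQ/Q = √(0.105) = 0.325
Q = 5.33e+08, so δQ = 0.325 × 5.33e+08 = 1.73e+08.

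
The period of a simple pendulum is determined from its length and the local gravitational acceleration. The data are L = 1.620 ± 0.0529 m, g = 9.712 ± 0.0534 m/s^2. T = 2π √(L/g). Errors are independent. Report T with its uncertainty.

2.566 ± 0.0425 s

Each factor contributes (exponent × relative error)² to (δT/T)²:
  (½·δL/L)² = (0.5×0.0327)² = 0.000267;  (−½·δg/g)² = (-0.5×0.00550)² = 7.56e-06
δT/T = √(0.000274) = 0.0166
T = 2.566 s, so δT = 0.0166 × 2.566 = 0.0425 s.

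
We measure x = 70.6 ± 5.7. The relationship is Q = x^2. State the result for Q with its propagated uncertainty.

4980 ± 805

Q ∝ x^2, so δQ/Q = |2| · δx/x = 2 × 0.0807 = 0.161.
Q = 4980, so δQ = 0.161 × 4980 = 805.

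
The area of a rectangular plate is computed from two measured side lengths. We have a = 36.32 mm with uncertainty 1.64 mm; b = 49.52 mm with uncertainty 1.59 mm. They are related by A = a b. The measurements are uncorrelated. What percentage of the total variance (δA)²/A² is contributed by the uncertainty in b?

33.6%

(δA/A)² = (1·δa/a)² + (1·δb/b)²
  a term: (1×0.0452)² = 0.00204
  b term: (1×0.0321)² = 0.00103
Total = 0.00307. Share from b = 0.00103/0.00307 = 0.336.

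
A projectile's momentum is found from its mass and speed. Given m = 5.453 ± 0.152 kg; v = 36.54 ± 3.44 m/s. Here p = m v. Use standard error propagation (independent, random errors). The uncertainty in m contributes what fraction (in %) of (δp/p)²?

8.06%

(δp/p)² = (1·δm/m)² + (1·δv/v)²
  m term: (1×0.0279)² = 0.000777
  v term: (1×0.0941)² = 0.00886
Total = 0.00964. Share from m = 0.000777/0.00964 = 0.0806.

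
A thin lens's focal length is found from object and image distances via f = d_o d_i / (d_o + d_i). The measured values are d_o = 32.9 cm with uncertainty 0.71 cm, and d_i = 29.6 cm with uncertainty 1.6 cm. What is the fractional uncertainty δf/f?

∂f/∂d_o = (d_i/(d_o+d_i))² = 0.224;  ∂f/∂d_i = (d_o/(d_o+d_i))² = 0.277
δf = √((∂f/∂d_o · δd_o)² + (∂f/∂d_i · δd_i)²) = √(0.0254 + 0.197) = 0.471 cm
f = 15.6 cm, so δf/f = 0.471/15.6 = 0.0302.

0.0302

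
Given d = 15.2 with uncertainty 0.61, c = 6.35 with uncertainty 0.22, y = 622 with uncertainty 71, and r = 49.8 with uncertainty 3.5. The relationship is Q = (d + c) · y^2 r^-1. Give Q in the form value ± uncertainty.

(1.67 ± 0.403) × 10^5

Let u = d + c = 21.5. δu = √(δd² + δc²) = √(0.372 + 0.0484) = 0.648, so δu/u = 0.0301.
Q is then a monomial in u, y, r:
δQ/Q = √((δu/u)² + (2·δy/y)² + (-1·δr/r)²) = √(0.000905 + 0.0521 + 0.00494) = 0.241
Q = 1.67e+05, so δQ = 0.241 × 1.67e+05 = 40300.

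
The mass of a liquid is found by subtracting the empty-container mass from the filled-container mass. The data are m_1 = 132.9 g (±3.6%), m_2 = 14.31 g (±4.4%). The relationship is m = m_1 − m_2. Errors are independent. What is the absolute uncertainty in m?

4.83 g

Absolute uncertainties add in quadrature for a linear combination:
  (δm_1)² = 22.9;  (δm_2)² = 0.396
δm = √(23.3) = 4.83 g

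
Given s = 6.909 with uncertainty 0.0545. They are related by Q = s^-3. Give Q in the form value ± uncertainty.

Each factor contributes (exponent × relative error)² to (δQ/Q)²:
  (-3·δs/s)² = (-3×0.00789)² = 0.000560
δQ/Q = √(0.000560) = 0.0237
Q = 0.003032, so δQ = 0.0237 × 0.003032 = 7.18e-05.

(3.032 ± 0.0718) × 10^-3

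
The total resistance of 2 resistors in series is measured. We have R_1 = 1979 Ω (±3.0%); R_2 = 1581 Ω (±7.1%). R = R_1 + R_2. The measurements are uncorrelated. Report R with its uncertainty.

3560 ± 127 Ω

R is a linear combination, so absolute uncertainties add in quadrature:
  (δR_1)² = 3520;  (δR_2)² = 12600
δR = √(16100) = 127 Ω
R = 3560 Ω.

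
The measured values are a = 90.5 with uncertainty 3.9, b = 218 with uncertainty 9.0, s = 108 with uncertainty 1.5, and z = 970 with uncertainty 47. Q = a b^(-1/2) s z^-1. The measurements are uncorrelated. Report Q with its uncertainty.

0.682 ± 0.0474

Products/powers → add relative errors in quadrature, weighted by exponent:
  (1·δa/a)² = (1×0.0431)² = 0.00186;  (−½·δb/b)² = (-0.5×0.0413)² = 0.000426;  (1·δs/s)² = (1×0.0139)² = 0.000193;  (-1·δz/z)² = (-1×0.0485)² = 0.00235
δQ/Q = √(0.00482) = 0.0695
Q = 0.682, so δQ = 0.0695 × 0.682 = 0.0474.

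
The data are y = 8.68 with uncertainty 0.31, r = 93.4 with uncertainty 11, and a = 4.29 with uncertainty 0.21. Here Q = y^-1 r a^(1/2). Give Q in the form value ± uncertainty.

Relative error in a monomial: (δQ/Q)² = Σ (nᵢ · δxᵢ/xᵢ)².
  (-1·δy/y)² = (-1×0.0357)² = 0.00128;  (1·δr/r)² = (1×0.118)² = 0.0139;  (½·δa/a)² = (0.5×0.0490)² = 0.000599
δQ/Q = √(0.0157) = 0.125
Q = 22.3, so δQ = 0.125 × 22.3 = 2.80.

22.3 ± 2.80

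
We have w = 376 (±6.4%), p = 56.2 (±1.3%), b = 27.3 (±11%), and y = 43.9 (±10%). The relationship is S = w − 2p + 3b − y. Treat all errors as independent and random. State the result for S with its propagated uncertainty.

302 ± 26.1

Each term contributes (cᵢ δxᵢ)² to (δS)²:
  (δw)² = 579;  (2·δp)² = 2.14;  (3·δb)² = 81.2;  (δy)² = 19.3
δS = √(682) = 26.1
S = 302.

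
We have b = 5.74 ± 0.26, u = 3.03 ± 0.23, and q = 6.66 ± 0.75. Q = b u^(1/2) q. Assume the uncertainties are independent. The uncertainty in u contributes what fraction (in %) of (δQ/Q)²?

8.91%

(δQ/Q)² = (1·δb/b)² + (½·δu/u)² + (1·δq/q)²
  b term: (1×0.0453)² = 0.00205
  u term: (0.5×0.0759)² = 0.00144
  q term: (1×0.113)² = 0.0127
Total = 0.0162. Share from u = 0.00144/0.0162 = 0.0891.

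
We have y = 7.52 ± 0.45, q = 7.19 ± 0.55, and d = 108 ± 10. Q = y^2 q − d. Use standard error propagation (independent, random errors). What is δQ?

58.6

Let p = y^2·q = 407. δp/p = √((2·δy/y)² + (1·δq/q)²) = √(0.0143 + 0.00585) = 0.142, so δp = 57.8.
Q = p − d: δQ = √(δp² + δd²) = √(3340 + 100) = 58.6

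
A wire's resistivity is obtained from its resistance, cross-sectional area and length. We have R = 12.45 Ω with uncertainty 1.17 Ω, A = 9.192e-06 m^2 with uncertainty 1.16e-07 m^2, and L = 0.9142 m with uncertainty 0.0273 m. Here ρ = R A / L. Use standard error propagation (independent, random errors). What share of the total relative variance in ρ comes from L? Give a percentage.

9.02%

(δρ/ρ)² = (1·δR/R)² + (1·δA/A)² + (-1·δL/L)²
  R term: (1×0.0940)² = 0.00883
  A term: (1×0.0126)² = 0.000159
  L term: (-1×0.0299)² = 0.000892
Total = 0.00988. Share from L = 0.000892/0.00988 = 0.0902.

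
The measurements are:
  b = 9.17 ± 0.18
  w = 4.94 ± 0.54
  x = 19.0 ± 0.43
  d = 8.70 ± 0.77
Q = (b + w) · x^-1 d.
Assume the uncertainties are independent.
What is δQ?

0.645

Let u = b + w = 14.1. δu = √(δb² + δw²) = √(0.0324 + 0.292) = 0.569, so δu/u = 0.0403.
Q is then a monomial in u, x, d:
δQ/Q = √((δu/u)² + (-1·δx/x)² + (1·δd/d)²) = √(0.00163 + 0.000512 + 0.00783) = 0.0999
Q = 6.46, so δQ = 0.0999 × 6.46 = 0.645.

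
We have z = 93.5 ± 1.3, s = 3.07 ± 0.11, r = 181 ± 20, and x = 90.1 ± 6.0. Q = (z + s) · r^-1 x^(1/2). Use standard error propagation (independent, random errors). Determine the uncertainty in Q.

0.588

Let u = z + s = 96.6. δu = √(δz² + δs²) = √(1.69 + 0.0121) = 1.30, so δu/u = 0.0135.
Q is then a monomial in u, r, x:
δQ/Q = √((δu/u)² + (-1·δr/r)² + (½·δx/x)²) = √(0.000183 + 0.0122 + 0.00111) = 0.116
Q = 5.06, so δQ = 0.116 × 5.06 = 0.588.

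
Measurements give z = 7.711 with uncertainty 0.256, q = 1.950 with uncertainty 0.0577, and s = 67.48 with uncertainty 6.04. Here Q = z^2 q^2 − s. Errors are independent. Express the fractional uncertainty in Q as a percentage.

Let p = z^2·q^2 = 226.1. δp/p = √((2·δz/z)² + (2·δq/q)²) = √(0.00441 + 0.00350) = 0.0889, so δp = 20.1.
Q = p − s: δQ = √(δp² + δs²) = √(404 + 36.5) = 21.0
Q = 158.6, so δQ/Q = 21.0/158.6 = 0.132.

13.2%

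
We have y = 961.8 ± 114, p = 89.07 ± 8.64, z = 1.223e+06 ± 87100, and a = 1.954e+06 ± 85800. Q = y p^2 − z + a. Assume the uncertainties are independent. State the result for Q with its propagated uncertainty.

Let w = y·p^2 = 7.63e+06. δw/w = √((1·δy/y)² + (2·δp/p)²) = √(0.0140 + 0.0376) = 0.227, so δw = 1.73e+06.
Q = w − z + a: δQ = √(δw² + δz² + δa²) = √(3.01e+12 + 7.59e+09 + 7.36e+09) = 1.74e+06
Q = 8.361e+06.

(8.361 ± 1.74) × 10^6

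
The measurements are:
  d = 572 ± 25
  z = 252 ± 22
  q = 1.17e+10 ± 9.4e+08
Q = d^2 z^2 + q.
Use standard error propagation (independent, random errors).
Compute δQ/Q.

0.128

Let p = d^2·z^2 = 2.08e+10. δp/p = √((2·δd/d)² + (2·δz/z)²) = √(0.00764 + 0.0305) = 0.195, so δp = 4.06e+09.
Q = p + q: δQ = √(δp² + δq²) = √(1.65e+19 + 8.84e+17) = 4.16e+09
Q = 3.25e+10, so δQ/Q = 4.16e+09/3.25e+10 = 0.128.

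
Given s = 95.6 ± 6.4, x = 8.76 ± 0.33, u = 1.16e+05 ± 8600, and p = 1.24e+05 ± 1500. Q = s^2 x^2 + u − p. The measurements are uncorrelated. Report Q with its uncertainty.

(6.93 ± 1.08) × 10^5

Let w = s^2·x^2 = 7.01e+05. δw/w = √((2·δs/s)² + (2·δx/x)²) = √(0.0179 + 0.00568) = 0.154, so δw = 1.08e+05.
Q = w + u − p: δQ = √(δw² + δu² + δp²) = √(1.16e+10 + 7.4e+07 + 2.25e+06) = 1.08e+05
Q = 6.93e+05.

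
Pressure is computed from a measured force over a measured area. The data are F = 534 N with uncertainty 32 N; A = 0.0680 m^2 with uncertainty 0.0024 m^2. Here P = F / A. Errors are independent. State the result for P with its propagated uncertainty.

7850 ± 546 Pa

Since P is a product/quotient, work with relative uncertainties:
  (1·δF/F)² = (1×0.0599)² = 0.00359;  (-1·δA/A)² = (-1×0.0353)² = 0.00125
δP/P = √(0.00484) = 0.0695
P = 7850 Pa, so δP = 0.0695 × 7850 = 546 Pa.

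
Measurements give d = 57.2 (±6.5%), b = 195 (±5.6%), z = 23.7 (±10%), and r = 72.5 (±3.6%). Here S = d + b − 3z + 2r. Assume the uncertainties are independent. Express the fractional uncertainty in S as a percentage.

4.45%

S is a linear combination, so absolute uncertainties add in quadrature:
  (δd)² = 13.8;  (δb)² = 119;  (3·δz)² = 50.6;  (2·δr)² = 27.2
δS = √(211) = 14.5
S = 326, so δS/S = 14.5/326 = 0.0445.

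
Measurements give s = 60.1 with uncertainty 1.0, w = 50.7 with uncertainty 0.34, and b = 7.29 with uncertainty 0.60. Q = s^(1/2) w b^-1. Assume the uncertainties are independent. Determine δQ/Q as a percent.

Relative error in a monomial: (δQ/Q)² = Σ (nᵢ · δxᵢ/xᵢ)².
  (½·δs/s)² = (0.5×0.0166)² = 6.92e-05;  (1·δw/w)² = (1×0.00671)² = 4.5e-05;  (-1·δb/b)² = (-1×0.0823)² = 0.00677
δQ/Q = √(0.00689) = 0.0830

8.30%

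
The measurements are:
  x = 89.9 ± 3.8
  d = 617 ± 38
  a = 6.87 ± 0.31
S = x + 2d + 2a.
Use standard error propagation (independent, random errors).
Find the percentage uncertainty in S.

Absolute uncertainties add in quadrature for a linear combination:
  (δx)² = 14.4;  (2·δd)² = 5780;  (2·δa)² = 0.384
δS = √(5790) = 76.1
S = 1340, so δS/S = 76.1/1340 = 0.0569.

5.69%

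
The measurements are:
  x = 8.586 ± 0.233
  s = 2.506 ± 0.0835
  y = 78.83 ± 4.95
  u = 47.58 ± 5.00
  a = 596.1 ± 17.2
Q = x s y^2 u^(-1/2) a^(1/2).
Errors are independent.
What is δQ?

Since Q is a product/quotient, work with relative uncertainties:
  (1·δx/x)² = (1×0.0271)² = 0.000736;  (1·δs/s)² = (1×0.0333)² = 0.00111;  (2·δy/y)² = (2×0.0628)² = 0.0158;  (−½·δu/u)² = (-0.5×0.105)² = 0.00276;  (½·δa/a)² = (0.5×0.0289)² = 0.000208
δQ/Q = √(0.0206) = 0.143
Q = 473300, so δQ = 0.143 × 473300 = 67900.

67900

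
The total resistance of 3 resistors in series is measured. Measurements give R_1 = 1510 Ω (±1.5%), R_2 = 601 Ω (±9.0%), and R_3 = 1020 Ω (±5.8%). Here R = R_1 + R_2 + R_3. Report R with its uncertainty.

R is a linear combination, so absolute uncertainties add in quadrature:
  (δR_1)² = 513;  (δR_2)² = 2930;  (δR_3)² = 3500
δR = √(6940) = 83.3 Ω
R = 3130 Ω.

3130 ± 83.3 Ω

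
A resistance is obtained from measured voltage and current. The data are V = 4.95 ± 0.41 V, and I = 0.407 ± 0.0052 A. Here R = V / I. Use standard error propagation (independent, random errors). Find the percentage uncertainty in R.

Products/powers → add relative errors in quadrature, weighted by exponent:
  (1·δV/V)² = (1×0.0828)² = 0.00686;  (-1·δI/I)² = (-1×0.0128)² = 0.000163
δR/R = √(0.00702) = 0.0838

8.38%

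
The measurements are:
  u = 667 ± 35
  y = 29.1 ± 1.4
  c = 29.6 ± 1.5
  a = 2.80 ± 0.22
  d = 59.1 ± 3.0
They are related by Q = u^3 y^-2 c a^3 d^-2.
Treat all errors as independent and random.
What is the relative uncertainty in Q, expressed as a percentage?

Products/powers → add relative errors in quadrature, weighted by exponent:
  (3·δu/u)² = (3×0.0525)² = 0.0248;  (-2·δy/y)² = (-2×0.0481)² = 0.00926;  (1·δc/c)² = (1×0.0507)² = 0.00257;  (3·δa/a)² = (3×0.0786)² = 0.0556;  (-2·δd/d)² = (-2×0.0508)² = 0.0103
δQ/Q = √(0.102) = 0.320

32.0%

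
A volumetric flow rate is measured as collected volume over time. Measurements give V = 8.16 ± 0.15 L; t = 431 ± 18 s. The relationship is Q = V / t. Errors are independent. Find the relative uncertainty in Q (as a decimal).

0.0456

Products/powers → add relative errors in quadrature, weighted by exponent:
  (1·δV/V)² = (1×0.0184)² = 0.000338;  (-1·δt/t)² = (-1×0.0418)² = 0.00174
δQ/Q = √(0.00208) = 0.0456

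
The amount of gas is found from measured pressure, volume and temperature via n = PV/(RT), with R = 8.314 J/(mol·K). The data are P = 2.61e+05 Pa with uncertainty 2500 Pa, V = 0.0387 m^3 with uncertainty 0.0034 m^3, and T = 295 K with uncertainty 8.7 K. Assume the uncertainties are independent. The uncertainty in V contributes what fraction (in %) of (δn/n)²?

(δn/n)² = (1·δP/P)² + (1·δV/V)² + (-1·δT/T)²
  P term: (1×0.00958)² = 9.17e-05
  V term: (1×0.0879)² = 0.00772
  T term: (-1×0.0295)² = 0.000870
Total = 0.00868. Share from V = 0.00772/0.00868 = 0.889.

88.9%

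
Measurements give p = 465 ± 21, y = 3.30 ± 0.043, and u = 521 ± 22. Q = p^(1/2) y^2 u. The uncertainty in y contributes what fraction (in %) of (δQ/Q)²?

(δQ/Q)² = (½·δp/p)² + (2·δy/y)² + (1·δu/u)²
  p term: (0.5×0.0452)² = 0.000510
  y term: (2×0.0130)² = 0.000679
  u term: (1×0.0422)² = 0.00178
Total = 0.00297. Share from y = 0.000679/0.00297 = 0.229.

22.9%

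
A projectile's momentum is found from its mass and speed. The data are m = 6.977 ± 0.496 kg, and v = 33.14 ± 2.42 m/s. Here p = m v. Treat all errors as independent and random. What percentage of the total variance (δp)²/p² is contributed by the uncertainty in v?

51.3%

(δp/p)² = (1·δm/m)² + (1·δv/v)²
  m term: (1×0.0711)² = 0.00505
  v term: (1×0.0730)² = 0.00533
Total = 0.0104. Share from v = 0.00533/0.0104 = 0.513.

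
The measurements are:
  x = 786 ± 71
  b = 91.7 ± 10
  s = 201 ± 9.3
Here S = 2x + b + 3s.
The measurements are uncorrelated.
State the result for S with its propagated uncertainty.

2270 ± 145

S is a linear combination, so absolute uncertainties add in quadrature:
  (2·δx)² = 20200;  (δb)² = 100;  (3·δs)² = 778
δS = √(21000) = 145
S = 2270.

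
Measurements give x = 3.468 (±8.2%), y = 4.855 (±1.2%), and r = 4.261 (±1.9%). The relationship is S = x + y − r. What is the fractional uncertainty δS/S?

0.0742

Sums and differences: (δS)² = Σ (cᵢ δxᵢ)².
  (δx)² = 0.0809;  (δy)² = 0.00339;  (δr)² = 0.00655
δS = √(0.0908) = 0.301
S = 4.062, so δS/S = 0.301/4.062 = 0.0742.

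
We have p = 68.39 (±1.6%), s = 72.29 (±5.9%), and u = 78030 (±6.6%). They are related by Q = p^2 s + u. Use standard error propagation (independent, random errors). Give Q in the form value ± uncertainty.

Let w = p^2·s = 338100. δw/w = √((2·δp/p)² + (1·δs/s)²) = √(0.00102 + 0.00348) = 0.0671, so δw = 22700.
Q = w + u: δQ = √(δw² + δu²) = √(5.15e+08 + 2.65e+07) = 23300
Q = 416100.

416100 ± 23300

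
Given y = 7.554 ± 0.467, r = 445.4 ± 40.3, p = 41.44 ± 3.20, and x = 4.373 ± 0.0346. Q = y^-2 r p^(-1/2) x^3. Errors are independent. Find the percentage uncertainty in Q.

16.0%

Since Q is a product/quotient, work with relative uncertainties:
  (-2·δy/y)² = (-2×0.0618)² = 0.0153;  (1·δr/r)² = (1×0.0905)² = 0.00819;  (−½·δp/p)² = (-0.5×0.0772)² = 0.00149;  (3·δx/x)² = (3×0.00791)² = 0.000563
δQ/Q = √(0.0255) = 0.160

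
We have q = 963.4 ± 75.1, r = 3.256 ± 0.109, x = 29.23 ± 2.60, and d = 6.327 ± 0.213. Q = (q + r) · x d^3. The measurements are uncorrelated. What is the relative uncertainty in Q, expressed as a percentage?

15.5%

Let u = q + r = 966.7. δu = √(δq² + δr²) = √(5640 + 0.0119) = 75.1, so δu/u = 0.0777.
Q is then a monomial in u, x, d:
δQ/Q = √((δu/u)² + (1·δx/x)² + (3·δd/d)²) = √(0.00604 + 0.00791 + 0.0102) = 0.155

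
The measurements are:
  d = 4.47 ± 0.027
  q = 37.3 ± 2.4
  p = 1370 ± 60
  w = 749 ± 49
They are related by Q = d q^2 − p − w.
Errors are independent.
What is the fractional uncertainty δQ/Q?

Let h = d·q^2 = 6220. δh/h = √((1·δd/d)² + (2·δq/q)²) = √(3.65e-05 + 0.0166) = 0.129, so δh = 801.
Q = h − p − w: δQ = √(δh² + δp² + δw²) = √(6.42e+05 + 3600 + 2400) = 805
Q = 4100, so δQ/Q = 805/4100 = 0.196.

0.196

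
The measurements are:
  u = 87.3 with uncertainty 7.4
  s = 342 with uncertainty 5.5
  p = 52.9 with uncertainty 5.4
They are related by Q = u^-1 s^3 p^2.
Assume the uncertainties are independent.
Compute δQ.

Each factor contributes (exponent × relative error)² to (δQ/Q)²:
  (-1·δu/u)² = (-1×0.0848)² = 0.00719;  (3·δs/s)² = (3×0.0161)² = 0.00233;  (2·δp/p)² = (2×0.102)² = 0.0417
δQ/Q = √(0.0512) = 0.226
Q = 1.28e+09, so δQ = 0.226 × 1.28e+09 = 2.9e+08.

2.9e+08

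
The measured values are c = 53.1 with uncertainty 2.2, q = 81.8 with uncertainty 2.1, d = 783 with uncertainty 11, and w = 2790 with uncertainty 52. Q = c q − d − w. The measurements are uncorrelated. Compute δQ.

218

Let p = c·q = 4340. δp/p = √((1·δc/c)² + (1·δq/q)²) = √(0.00172 + 0.000659) = 0.0487, so δp = 212.
Q = p − d − w: δQ = √(δp² + δd² + δw²) = √(44800 + 121 + 2700) = 218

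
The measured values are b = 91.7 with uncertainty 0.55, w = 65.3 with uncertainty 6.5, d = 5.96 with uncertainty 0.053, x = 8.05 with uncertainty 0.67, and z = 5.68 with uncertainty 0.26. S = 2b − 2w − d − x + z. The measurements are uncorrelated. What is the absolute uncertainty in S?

13.1

Sums and differences: (δS)² = Σ (cᵢ δxᵢ)².
  (2·δb)² = 1.21;  (2·δw)² = 169;  (δd)² = 0.00281;  (δx)² = 0.449;  (δz)² = 0.0676
δS = √(171) = 13.1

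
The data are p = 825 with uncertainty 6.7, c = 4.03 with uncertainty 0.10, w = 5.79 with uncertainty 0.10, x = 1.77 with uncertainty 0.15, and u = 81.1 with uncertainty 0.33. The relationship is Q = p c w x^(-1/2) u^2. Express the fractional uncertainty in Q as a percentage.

Each factor contributes (exponent × relative error)² to (δQ/Q)²:
  (1·δp/p)² = (1×0.00812)² = 6.6e-05;  (1·δc/c)² = (1×0.0248)² = 0.000616;  (1·δw/w)² = (1×0.0173)² = 0.000298;  (−½·δx/x)² = (-0.5×0.0847)² = 0.00180;  (2·δu/u)² = (2×0.00407)² = 6.62e-05
δQ/Q = √(0.00284) = 0.0533

5.33%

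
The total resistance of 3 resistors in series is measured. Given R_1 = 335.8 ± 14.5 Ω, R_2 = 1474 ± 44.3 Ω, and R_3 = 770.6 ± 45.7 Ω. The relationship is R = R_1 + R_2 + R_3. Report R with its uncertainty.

2580 ± 65.3 Ω

Each term contributes (cᵢ δxᵢ)² to (δR)²:
  (δR_1)² = 210;  (δR_2)² = 1960;  (δR_3)² = 2090
δR = √(4260) = 65.3 Ω
R = 2580 Ω.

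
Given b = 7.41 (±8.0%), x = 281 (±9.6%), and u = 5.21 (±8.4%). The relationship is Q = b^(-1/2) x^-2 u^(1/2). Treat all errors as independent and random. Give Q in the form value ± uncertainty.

(1.06 ± 0.213) × 10^-5

Relative error in a monomial: (δQ/Q)² = Σ (nᵢ · δxᵢ/xᵢ)².
  (−½·δb/b)² = (-0.5×0.0800)² = 0.00160;  (-2·δx/x)² = (-2×0.0960)² = 0.0369;  (½·δu/u)² = (0.5×0.0840)² = 0.00176
δQ/Q = √(0.0402) = 0.201
Q = 1.06e-05, so δQ = 0.201 × 1.06e-05 = 2.13e-06.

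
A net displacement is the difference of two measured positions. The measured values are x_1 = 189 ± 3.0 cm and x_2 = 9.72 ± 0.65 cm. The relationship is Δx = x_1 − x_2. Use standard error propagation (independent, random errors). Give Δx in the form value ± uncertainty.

Each term contributes (cᵢ δxᵢ)² to (δΔx)²:
  (δx_1)² = 9.00;  (δx_2)² = 0.423
δΔx = √(9.42) = 3.07 cm
Δx = 179 cm.

179 ± 3.07 cm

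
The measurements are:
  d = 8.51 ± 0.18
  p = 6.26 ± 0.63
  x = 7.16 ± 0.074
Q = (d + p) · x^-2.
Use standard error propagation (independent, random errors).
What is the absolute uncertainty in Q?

Let u = d + p = 14.8. δu = √(δd² + δp²) = √(0.0324 + 0.397) = 0.655, so δu/u = 0.0444.
Q is then a monomial in u, x:
δQ/Q = √((δu/u)² + (-2·δx/x)²) = √(0.00197 + 0.000427) = 0.0489
Q = 0.288, so δQ = 0.0489 × 0.288 = 0.0141.

0.0141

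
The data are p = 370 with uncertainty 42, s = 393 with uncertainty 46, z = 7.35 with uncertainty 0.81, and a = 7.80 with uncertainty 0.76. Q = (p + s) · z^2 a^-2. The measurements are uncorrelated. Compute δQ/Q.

0.305

Let u = p + s = 763. δu = √(δp² + δs²) = √(1760 + 2120) = 62.3, so δu/u = 0.0816.
Q is then a monomial in u, z, a:
δQ/Q = √((δu/u)² + (2·δz/z)² + (-2·δa/a)²) = √(0.00666 + 0.0486 + 0.0380) = 0.305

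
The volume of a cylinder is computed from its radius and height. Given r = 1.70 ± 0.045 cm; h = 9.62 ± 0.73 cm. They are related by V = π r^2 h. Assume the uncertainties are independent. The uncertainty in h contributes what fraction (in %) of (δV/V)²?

67.3%

(δV/V)² = (2·δr/r)² + (1·δh/h)²
  r term: (2×0.0265)² = 0.00280
  h term: (1×0.0759)² = 0.00576
Total = 0.00856. Share from h = 0.00576/0.00856 = 0.673.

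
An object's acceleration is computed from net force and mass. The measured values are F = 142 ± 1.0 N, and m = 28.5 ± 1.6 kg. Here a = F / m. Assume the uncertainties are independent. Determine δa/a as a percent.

5.66%

Since a is a product/quotient, work with relative uncertainties:
  (1·δF/F)² = (1×0.00704)² = 4.96e-05;  (-1·δm/m)² = (-1×0.0561)² = 0.00315
δa/a = √(0.00320) = 0.0566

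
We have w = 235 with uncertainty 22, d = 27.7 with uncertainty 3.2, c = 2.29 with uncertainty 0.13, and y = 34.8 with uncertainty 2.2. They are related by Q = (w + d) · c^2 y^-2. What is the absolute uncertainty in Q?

0.216

Let u = w + d = 263. δu = √(δw² + δd²) = √(484 + 10.2) = 22.2, so δu/u = 0.0846.
Q is then a monomial in u, c, y:
δQ/Q = √((δu/u)² + (2·δc/c)² + (-2·δy/y)²) = √(0.00716 + 0.0129 + 0.0160) = 0.190
Q = 1.14, so δQ = 0.190 × 1.14 = 0.216.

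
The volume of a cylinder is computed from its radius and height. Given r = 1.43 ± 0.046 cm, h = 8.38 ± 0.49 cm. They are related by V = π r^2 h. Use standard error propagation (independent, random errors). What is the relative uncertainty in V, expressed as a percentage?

V is a product of powers, so relative uncertainties combine in quadrature:
  (2·δr/r)² = (2×0.0322)² = 0.00414;  (1·δh/h)² = (1×0.0585)² = 0.00342
δV/V = √(0.00756) = 0.0869

8.69%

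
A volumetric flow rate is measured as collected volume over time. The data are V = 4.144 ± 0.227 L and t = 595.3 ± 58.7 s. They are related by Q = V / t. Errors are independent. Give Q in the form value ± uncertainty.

0.006961 ± 0.000785 L/s

Products/powers → add relative errors in quadrature, weighted by exponent:
  (1·δV/V)² = (1×0.0548)² = 0.00300;  (-1·δt/t)² = (-1×0.0986)² = 0.00972
δQ/Q = √(0.0127) = 0.113
Q = 0.006961 L/s, so δQ = 0.113 × 0.006961 = 0.000785 L/s.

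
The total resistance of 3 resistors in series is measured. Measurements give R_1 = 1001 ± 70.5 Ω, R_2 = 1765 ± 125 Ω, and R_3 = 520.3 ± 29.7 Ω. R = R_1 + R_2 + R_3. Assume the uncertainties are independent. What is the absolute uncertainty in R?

147 Ω

Sums and differences: (δR)² = Σ (cᵢ δxᵢ)².
  (δR_1)² = 4970;  (δR_2)² = 15600;  (δR_3)² = 882
δR = √(21500) = 147 Ω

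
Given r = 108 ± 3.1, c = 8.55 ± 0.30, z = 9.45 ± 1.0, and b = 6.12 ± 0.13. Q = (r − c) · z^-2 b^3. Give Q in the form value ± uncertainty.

255 ± 57.0

Let u = r − c = 99.5. δu = √(δr² + δc²) = √(9.61 + 0.0900) = 3.11, so δu/u = 0.0313.
Q is then a monomial in u, z, b:
δQ/Q = √((δu/u)² + (-2·δz/z)² + (3·δb/b)²) = √(0.000981 + 0.0448 + 0.00406) = 0.223
Q = 255, so δQ = 0.223 × 255 = 57.0.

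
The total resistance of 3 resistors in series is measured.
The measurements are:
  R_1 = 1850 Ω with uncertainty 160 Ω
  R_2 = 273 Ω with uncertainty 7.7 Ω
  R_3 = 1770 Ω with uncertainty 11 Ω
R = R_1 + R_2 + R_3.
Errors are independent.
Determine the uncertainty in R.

161 Ω

R is a linear combination, so absolute uncertainties add in quadrature:
  (δR_1)² = 25600;  (δR_2)² = 59.3;  (δR_3)² = 121
δR = √(25800) = 161 Ω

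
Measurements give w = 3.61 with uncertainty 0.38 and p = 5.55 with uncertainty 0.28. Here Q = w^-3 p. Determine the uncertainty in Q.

0.0377

Each factor contributes (exponent × relative error)² to (δQ/Q)²:
  (-3·δw/w)² = (-3×0.105)² = 0.0997;  (1·δp/p)² = (1×0.0505)² = 0.00255
δQ/Q = √(0.102) = 0.320
Q = 0.118, so δQ = 0.320 × 0.118 = 0.0377.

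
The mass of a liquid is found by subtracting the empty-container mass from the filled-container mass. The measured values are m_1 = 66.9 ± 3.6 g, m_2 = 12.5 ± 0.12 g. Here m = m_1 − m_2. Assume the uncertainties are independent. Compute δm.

3.60 g

m is a linear combination, so absolute uncertainties add in quadrature:
  (δm_1)² = 13.0;  (δm_2)² = 0.0144
δm = √(13.0) = 3.60 g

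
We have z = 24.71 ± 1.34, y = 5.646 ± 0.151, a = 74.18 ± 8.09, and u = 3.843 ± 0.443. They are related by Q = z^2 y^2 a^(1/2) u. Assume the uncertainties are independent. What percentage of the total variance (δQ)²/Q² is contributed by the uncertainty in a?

(δQ/Q)² = (2·δz/z)² + (2·δy/y)² + (½·δa/a)² + (1·δu/u)²
  z term: (2×0.0542)² = 0.0118
  y term: (2×0.0267)² = 0.00286
  a term: (0.5×0.109)² = 0.00297
  u term: (1×0.115)² = 0.0133
Total = 0.0309. Share from a = 0.00297/0.0309 = 0.0963.

9.63%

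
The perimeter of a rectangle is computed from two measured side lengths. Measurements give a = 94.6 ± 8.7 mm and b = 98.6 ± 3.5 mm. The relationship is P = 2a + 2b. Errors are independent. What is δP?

18.8 mm

P is a linear combination, so absolute uncertainties add in quadrature:
  (2·δa)² = 303;  (2·δb)² = 49.0
δP = √(352) = 18.8 mm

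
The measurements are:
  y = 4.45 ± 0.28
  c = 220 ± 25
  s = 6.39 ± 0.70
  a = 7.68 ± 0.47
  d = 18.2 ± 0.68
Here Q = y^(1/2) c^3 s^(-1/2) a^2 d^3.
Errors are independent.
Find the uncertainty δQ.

1.21e+12

Each factor contributes (exponent × relative error)² to (δQ/Q)²:
  (½·δy/y)² = (0.5×0.0629)² = 0.000990;  (3·δc/c)² = (3×0.114)² = 0.116;  (−½·δs/s)² = (-0.5×0.110)² = 0.00300;  (2·δa/a)² = (2×0.0612)² = 0.0150;  (3·δd/d)² = (3×0.0374)² = 0.0126
δQ/Q = √(0.148) = 0.384
Q = 3.16e+12, so δQ = 0.384 × 3.16e+12 = 1.21e+12.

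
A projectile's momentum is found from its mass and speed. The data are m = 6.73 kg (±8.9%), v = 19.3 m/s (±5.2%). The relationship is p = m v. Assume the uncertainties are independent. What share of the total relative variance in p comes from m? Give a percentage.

(δp/p)² = (1·δm/m)² + (1·δv/v)²
  m term: (1×0.0890)² = 0.00792
  v term: (1×0.0520)² = 0.00270
Total = 0.0106. Share from m = 0.00792/0.0106 = 0.746.

74.6%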